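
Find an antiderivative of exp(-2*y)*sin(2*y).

Let I denote the integral. Integrate by parts with u = sin(2*y), dv = exp(-2*y) dy, so v = -exp(-2*y)/2: I = -exp(-2*y)*sin(2*y)/2 + ∫ exp(-2*y)*cos(2*y) dy.
Apply parts again with u = cos(2*y), dv = exp(-2*y) dy: ∫ exp(-2*y)*cos(2*y) dy = -exp(-2*y)*cos(2*y)/2 − I. Substituting back brings back I: I = -exp(-2*y)*sin(2*y)/2 - exp(-2*y)*cos(2*y)/2 − I.
Solving for I: (1 + 1)·I equals the remaining terms, so I = (1/2)·(-exp(-2*y)*sin(2*y)/2 - exp(-2*y)*cos(2*y)/2).

-exp(-2*y)*sin(2*y)/4 - exp(-2*y)*cos(2*y)/4 + C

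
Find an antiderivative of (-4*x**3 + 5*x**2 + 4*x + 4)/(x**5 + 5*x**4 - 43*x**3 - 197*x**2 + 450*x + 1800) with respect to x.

Factor the denominator: (x - 5)*(x - 4)*(x + 3)*(x + 5)*(x + 6).
Partial-fraction decomposition: 512/(165*(x + 6)) - 203/(60*(x + 5)) + 145/(336*(x + 3)) + 26/(105*(x - 4)) - 351/(880*(x - 5)).
Integrate each term: A/(x−a) contributes A·log|x−a|.

-351*log(x - 5)/880 + 26*log(x - 4)/105 + 145*log(x + 3)/336 - 203*log(x + 5)/60 + 512*log(x + 6)/165 + C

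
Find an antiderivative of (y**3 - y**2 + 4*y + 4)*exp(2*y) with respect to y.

(4*y**3 - 10*y**2 + 26*y + 3)*exp(2*y)/8 + C

Use integration by parts with u = y**3 - y**2 + 4*y + 4, dv = exp(2*y) dy, so v = exp(2*y)/2.
Apply parts 3 times (tabular method): alternate signs, differentiate u down to 0, integrate dv up.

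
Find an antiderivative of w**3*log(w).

w**4*log(w)/4 - w**4/16 + C

Use integration by parts with u = log(w), dv = w**3 dw.
Then du = 1/w dw and v = w**4/4.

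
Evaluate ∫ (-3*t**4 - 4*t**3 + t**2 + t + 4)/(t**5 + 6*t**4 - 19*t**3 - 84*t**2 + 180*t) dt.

log(t)/45 - 335*log(t - 3)/216 + 5*log(t - 2)/8 + 193*log(t + 5)/40 - 1495*log(t + 6)/216 + C

Factor the denominator: t*(t - 3)*(t - 2)*(t + 5)*(t + 6).
Partial-fraction decomposition: -1495/(216*(t + 6)) + 193/(40*(t + 5)) + 5/(8*(t - 2)) - 335/(216*(t - 3)) + 1/(45*t).
Integrate each term: A/(t−a) contributes A·log|t−a|.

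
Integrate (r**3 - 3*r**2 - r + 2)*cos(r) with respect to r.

Use integration by parts with u = r**3 - 3*r**2 - r + 2, dv = cos(r) dr, so v = sin(r).
Apply parts 3 times (tabular method): alternate signs, differentiate u down to 0, integrate dv up.

r**3*sin(r) - 3*r**2*sin(r) + 3*r**2*cos(r) - 7*r*sin(r) - 6*r*cos(r) + 8*sin(r) - 7*cos(r) + C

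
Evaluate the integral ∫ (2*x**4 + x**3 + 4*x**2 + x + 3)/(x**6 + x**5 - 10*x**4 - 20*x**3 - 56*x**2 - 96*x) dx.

-log(x)/32 + 647*log(x - 4)/3360 + 41*log(x + 2)/96 - 57*log(x + 3)/91 + 79*log(x**2 + 4)/4160 + 213*atan(x/2)/2080 + C

Factor the denominator: x*(x - 4)*(x + 2)*(x + 3)*(x**2 + 4).
Partial-fraction decomposition: (79*x + 426)/(2080*(x**2 + 4)) - 57/(91*(x + 3)) + 41/(96*(x + 2)) + 647/(3360*(x - 4)) - 1/(32*x).
Integrate each term; A/(x−a) gives A·log|x−a|; the (Bx+D)/(x²+p²) term gives a log and an atan.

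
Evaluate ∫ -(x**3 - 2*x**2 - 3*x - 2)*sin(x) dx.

Use integration by parts with u = x**3 - 2*x**2 - 3*x - 2, dv = -sin(x) dx, so v = cos(x).
Apply parts 3 times (tabular method): alternate signs, differentiate u down to 0, integrate dv up.

x**3*cos(x) - 3*x**2*sin(x) - 2*x**2*cos(x) + 4*x*sin(x) - 9*x*cos(x) + 9*sin(x) + 2*cos(x) + C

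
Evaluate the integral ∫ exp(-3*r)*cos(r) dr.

Let I denote the integral. Integrate by parts with u = cos(r), dv = exp(-3*r) dr, so v = -exp(-3*r)/3: I = -exp(-3*r)*cos(r)/3 − (1/3)·∫ exp(-3*r)*sin(r) dr.
Apply parts again with u = sin(r), dv = exp(-3*r) dr: ∫ exp(-3*r)*sin(r) dr = -exp(-3*r)*sin(r)/3 + (1/3)·I. Substituting back brings back I: I = exp(-3*r)*sin(r)/9 - exp(-3*r)*cos(r)/3 − (1/9)·I.
Solving for I: (1 + 1/9)·I equals the remaining terms, so I = (9/10)·(exp(-3*r)*sin(r)/9 - exp(-3*r)*cos(r)/3).

exp(-3*r)*sin(r)/10 - 3*exp(-3*r)*cos(r)/10 + C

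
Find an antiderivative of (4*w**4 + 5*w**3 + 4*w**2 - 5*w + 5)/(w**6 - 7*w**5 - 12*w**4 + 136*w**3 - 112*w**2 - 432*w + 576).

Factor the denominator: (w - 6)*(w - 3)*(w - 2)**2*(w + 2)*(w + 4).
Partial-fraction decomposition: -793/(5040*(w + 4)) + 11/(256*(w + 2)) + 1769/(576*(w - 2)) + 115/(96*(w - 2)**2) - 97/(21*(w - 3)) + 6383/(3840*(w - 6)).
Integrate each term; A/(w−a) gives A·log|w−a|; A/(w−a)² gives −A/(w−a).

6383*log(w - 6)/3840 - 97*log(w - 3)/21 + 1769*log(w - 2)/576 + 11*log(w + 2)/256 - 793*log(w + 4)/5040 - 115/(96*w - 192) + C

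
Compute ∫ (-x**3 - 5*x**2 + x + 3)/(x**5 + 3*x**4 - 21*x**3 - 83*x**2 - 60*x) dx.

-log(x)/20 - 121*log(x - 5)/1080 - log(x + 1)/18 + 3*log(x + 3)/8 - 17*log(x + 4)/108 + C

Factor the denominator: x*(x - 5)*(x + 1)*(x + 3)*(x + 4).
Partial-fraction decomposition: -17/(108*(x + 4)) + 3/(8*(x + 3)) - 1/(18*(x + 1)) - 121/(1080*(x - 5)) - 1/(20*x).
Integrate each term: A/(x−a) contributes A·log|x−a|.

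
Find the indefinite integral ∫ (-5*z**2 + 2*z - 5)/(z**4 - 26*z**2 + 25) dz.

Factor the denominator: (z - 5)*(z - 1)*(z + 1)*(z + 5).
Partial-fraction decomposition: 7/(12*(z + 5)) - 1/(4*(z + 1)) + 1/(6*(z - 1)) - 1/(2*(z - 5)).
Integrate each term: A/(z−a) contributes A·log|z−a|.

-log(z - 5)/2 + log(z - 1)/6 - log(z + 1)/4 + 7*log(z + 5)/12 + C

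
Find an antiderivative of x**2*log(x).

x**3*log(x)/3 - x**3/9 + C

Use integration by parts with u = log(x), dv = x**2 dx.
Then du = 1/x dx and v = x**3/3.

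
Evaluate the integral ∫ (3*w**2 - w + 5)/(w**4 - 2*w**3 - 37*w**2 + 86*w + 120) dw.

Factor the denominator: (w - 5)*(w - 4)*(w + 1)*(w + 6).
Partial-fraction decomposition: -119/(550*(w + 6)) + 3/(50*(w + 1)) - 49/(50*(w - 4)) + 25/(22*(w - 5)).
Integrate each term: A/(w−a) contributes A·log|w−a|.

25*log(w - 5)/22 - 49*log(w - 4)/50 + 3*log(w + 1)/50 - 119*log(w + 6)/550 + C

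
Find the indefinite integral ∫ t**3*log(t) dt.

Use integration by parts with u = log(t), dv = t**3 dt.
Then du = 1/t dt and v = t**4/4.

t**4*log(t)/4 - t**4/16 + C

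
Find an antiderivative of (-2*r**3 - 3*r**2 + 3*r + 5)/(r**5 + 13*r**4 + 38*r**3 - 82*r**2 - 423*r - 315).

-67*log(r - 3)/1920 - log(r + 1)/192 + 23*log(r + 3)/96 - 165*log(r + 5)/128 + 523*log(r + 7)/480 + C

Factor the denominator: (r - 3)*(r + 1)*(r + 3)*(r + 5)*(r + 7).
Partial-fraction decomposition: 523/(480*(r + 7)) - 165/(128*(r + 5)) + 23/(96*(r + 3)) - 1/(192*(r + 1)) - 67/(1920*(r - 3)).
Integrate each term: A/(r−a) contributes A·log|r−a|.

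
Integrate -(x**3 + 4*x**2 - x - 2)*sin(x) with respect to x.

Use integration by parts with u = x**3 + 4*x**2 - x - 2, dv = -sin(x) dx, so v = cos(x).
Apply parts 3 times (tabular method): alternate signs, differentiate u down to 0, integrate dv up.

x**3*cos(x) - 3*x**2*sin(x) + 4*x**2*cos(x) - 8*x*sin(x) - 7*x*cos(x) + 7*sin(x) - 10*cos(x) + C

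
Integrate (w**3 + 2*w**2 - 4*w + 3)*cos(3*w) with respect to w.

Use integration by parts with u = w**3 + 2*w**2 - 4*w + 3, dv = cos(3*w) dw, so v = sin(3*w)/3.
Apply parts 3 times (tabular method): alternate signs, differentiate u down to 0, integrate dv up.

w**3*sin(3*w)/3 + 2*w**2*sin(3*w)/3 + w**2*cos(3*w)/3 - 14*w*sin(3*w)/9 + 4*w*cos(3*w)/9 + 23*sin(3*w)/27 - 14*cos(3*w)/27 + C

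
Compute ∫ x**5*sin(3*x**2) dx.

Let u = x², du = 2x dx; rewrite as (1/2)∫ u^2·sin(3u) du.
Now integrate by parts 2 times.

-x**4*cos(3*x**2)/6 + x**2*sin(3*x**2)/9 + cos(3*x**2)/27 + C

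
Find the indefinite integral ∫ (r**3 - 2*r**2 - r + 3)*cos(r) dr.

Use integration by parts with u = r**3 - 2*r**2 - r + 3, dv = cos(r) dr, so v = sin(r).
Apply parts 3 times (tabular method): alternate signs, differentiate u down to 0, integrate dv up.

r**3*sin(r) - 2*r**2*sin(r) + 3*r**2*cos(r) - 7*r*sin(r) - 4*r*cos(r) + 7*sin(r) - 7*cos(r) + C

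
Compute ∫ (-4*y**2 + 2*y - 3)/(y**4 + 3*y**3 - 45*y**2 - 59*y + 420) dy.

Factor the denominator: (y - 5)*(y - 3)*(y + 4)*(y + 7).
Partial-fraction decomposition: 71/(120*(y + 7)) - 25/(63*(y + 4)) + 33/(140*(y - 3)) - 31/(72*(y - 5)).
Integrate each term: A/(y−a) contributes A·log|y−a|.

-31*log(y - 5)/72 + 33*log(y - 3)/140 - 25*log(y + 4)/63 + 71*log(y + 7)/120 + C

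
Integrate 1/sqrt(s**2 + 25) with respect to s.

log(s + sqrt(s**2 + 25)) + C

Substitute s = 5·tan(θ), so ds = 5·sec(θ)^2 dθ and the radical becomes sqrt(s**2 + 25) = 5·sec(θ) by the Pythagorean identity.
Integrate the resulting trig expression in θ, then back-substitute tan(θ) = s/5, sec(θ) = sqrt(s**2 + 25)/5 (absorbing any constant into C).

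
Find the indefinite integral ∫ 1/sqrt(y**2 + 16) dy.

log(y + sqrt(y**2 + 16)) + C

Substitute y = 4·tan(θ), so dy = 4·sec(θ)^2 dθ and the radical becomes sqrt(y**2 + 16) = 4·sec(θ) by the Pythagorean identity.
Integrate the resulting trig expression in θ, then back-substitute tan(θ) = y/4, sec(θ) = sqrt(y**2 + 16)/4 (absorbing any constant into C).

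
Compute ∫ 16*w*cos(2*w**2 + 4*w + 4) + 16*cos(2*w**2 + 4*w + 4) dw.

Let u = 2*w**2 + 4*w + 4, so du = (4*w + 4) dw.
Rewriting, the integral becomes 4·∫ cos(u) du = 4·sin(u).
Substituting back, u = 2*w**2 + 4*w + 4.

4*sin(2*w**2 + 4*w + 4) + C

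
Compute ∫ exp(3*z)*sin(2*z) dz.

Let I denote the integral. Integrate by parts with u = sin(2*z), dv = exp(3*z) dz, so v = exp(3*z)/3: I = exp(3*z)*sin(2*z)/3 − (2/3)·∫ exp(3*z)*cos(2*z) dz.
Apply parts again with u = cos(2*z), dv = exp(3*z) dz: ∫ exp(3*z)*cos(2*z) dz = exp(3*z)*cos(2*z)/3 + (2/3)·I. Substituting back brings back I: I = exp(3*z)*sin(2*z)/3 - 2*exp(3*z)*cos(2*z)/9 − (4/9)·I.
Solving for I: (1 + 4/9)·I equals the remaining terms, so I = (9/13)·(exp(3*z)*sin(2*z)/3 - 2*exp(3*z)*cos(2*z)/9).

3*exp(3*z)*sin(2*z)/13 - 2*exp(3*z)*cos(2*z)/13 + C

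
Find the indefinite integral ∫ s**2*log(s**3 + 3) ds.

s**3*log(s**3 + 3)/3 - s**3/3 + log(s**3 + 3) + C

Let u = s**3 + 3, so du = (3*s**2) ds.
The integral becomes (1/3)·∫ log(u) du; integrate by parts with u′=log(u), dv′=du.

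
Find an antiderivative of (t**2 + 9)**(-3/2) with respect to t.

t/(9*sqrt(t**2 + 9)) + C

Substitute t = 3·tan(θ), so dt = 3·sec(θ)^2 dθ and the radical becomes sqrt(t**2 + 9) = 3·sec(θ) by the Pythagorean identity.
Integrate the resulting trig expression in θ, then back-substitute tan(θ) = t/3, sec(θ) = sqrt(t**2 + 9)/3 (absorbing any constant into C).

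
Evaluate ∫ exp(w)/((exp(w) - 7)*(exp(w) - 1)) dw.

Let u = e^w, du = e^w dw.
The integral becomes ∫ du/((u-7)(u-1)); decompose into partial fractions.

log(exp(w) - 7)/6 - log(exp(w) - 1)/6 + C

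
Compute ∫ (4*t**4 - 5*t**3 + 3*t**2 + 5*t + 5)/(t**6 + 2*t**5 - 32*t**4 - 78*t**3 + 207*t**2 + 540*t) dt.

log(t)/108 + 11*log(t - 5)/32 - 59*log(t - 3)/378 + 1517*log(t + 3)/288 - 153*log(t + 4)/28 + 119/(36*t + 108) + C

Factor the denominator: t*(t - 5)*(t - 3)*(t + 3)**2*(t + 4).
Partial-fraction decomposition: -153/(28*(t + 4)) + 1517/(288*(t + 3)) - 119/(36*(t + 3)**2) - 59/(378*(t - 3)) + 11/(32*(t - 5)) + 1/(108*t).
Integrate each term; A/(t−a) gives A·log|t−a|; A/(t−a)² gives −A/(t−a).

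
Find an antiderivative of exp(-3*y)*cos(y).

Let I denote the integral. Integrate by parts with u = cos(y), dv = exp(-3*y) dy, so v = -exp(-3*y)/3: I = -exp(-3*y)*cos(y)/3 − (1/3)·∫ exp(-3*y)*sin(y) dy.
Apply parts again with u = sin(y), dv = exp(-3*y) dy: ∫ exp(-3*y)*sin(y) dy = -exp(-3*y)*sin(y)/3 + (1/3)·I. Substituting back brings back I: I = exp(-3*y)*sin(y)/9 - exp(-3*y)*cos(y)/3 − (1/9)·I.
Solving for I: (1 + 1/9)·I equals the remaining terms, so I = (9/10)·(exp(-3*y)*sin(y)/9 - exp(-3*y)*cos(y)/3).

exp(-3*y)*sin(y)/10 - 3*exp(-3*y)*cos(y)/10 + C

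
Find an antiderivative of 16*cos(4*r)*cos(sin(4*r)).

4*sin(sin(4*r)) + C

Let u = sin(4*r), so du = (4*cos(4*r)) dr.
Rewriting, the integral becomes 4·∫ cos(u) du = 4·sin(u).
Substituting back, u = sin(4*r).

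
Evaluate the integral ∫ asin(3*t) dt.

t*asin(3*t) + sqrt(-9*t**2 + 1)/3 + C

Use integration by parts with u = arcsin(3*t), dv = dt.
Then du = 3/sqrt(-9*t**2 + 1) dt.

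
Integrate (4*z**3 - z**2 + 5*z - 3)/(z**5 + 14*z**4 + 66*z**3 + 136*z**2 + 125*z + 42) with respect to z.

Factor the denominator: (z + 1)**2*(z + 2)*(z + 3)*(z + 7).
Partial-fraction decomposition: -1459/(720*(z + 7)) + 135/(16*(z + 3)) - 49/(5*(z + 2)) + 61/(18*(z + 1)) - 13/(12*(z + 1)**2).
Integrate each term; A/(z−a) gives A·log|z−a|; A/(z−a)² gives −A/(z−a).

61*log(z + 1)/18 - 49*log(z + 2)/5 + 135*log(z + 3)/16 - 1459*log(z + 7)/720 + 13/(12*z + 12) + C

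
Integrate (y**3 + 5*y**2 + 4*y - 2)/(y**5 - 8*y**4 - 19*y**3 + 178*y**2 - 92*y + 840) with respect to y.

307*log(y - 7)/318 - 19*log(y - 6)/20 - log(y + 5)/174 - 297*log(y**2 + 4)/61480 - 1331*atan(y/2)/30740 + C

Factor the denominator: (y - 7)*(y - 6)*(y + 5)*(y**2 + 4).
Partial-fraction decomposition: -11*(27*y + 242)/(30740*(y**2 + 4)) - 1/(174*(y + 5)) - 19/(20*(y - 6)) + 307/(318*(y - 7)).
Integrate each term; A/(y−a) gives A·log|y−a|; the (By+D)/(y²+p²) term gives a log and an atan.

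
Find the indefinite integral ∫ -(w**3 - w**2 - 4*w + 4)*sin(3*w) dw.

Use integration by parts with u = w**3 - w**2 - 4*w + 4, dv = -sin(3*w) dw, so v = cos(3*w)/3.
Apply parts 3 times (tabular method): alternate signs, differentiate u down to 0, integrate dv up.

w**3*cos(3*w)/3 - w**2*sin(3*w)/3 - w**2*cos(3*w)/3 + 2*w*sin(3*w)/9 - 14*w*cos(3*w)/9 + 14*sin(3*w)/27 + 38*cos(3*w)/27 + C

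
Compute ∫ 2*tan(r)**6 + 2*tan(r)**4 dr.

Let u = tan(r), so du = (tan(r)**2 + 1) dr.
Rewriting, the integral becomes 2·∫ u^4 du = 2·u^5/5.
Substituting back, u = tan(r).

2*tan(r)**5/5 + C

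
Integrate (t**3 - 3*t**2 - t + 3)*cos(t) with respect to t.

Use integration by parts with u = t**3 - 3*t**2 - t + 3, dv = cos(t) dt, so v = sin(t).
Apply parts 3 times (tabular method): alternate signs, differentiate u down to 0, integrate dv up.

t**3*sin(t) - 3*t**2*sin(t) + 3*t**2*cos(t) - 7*t*sin(t) - 6*t*cos(t) + 9*sin(t) - 7*cos(t) + C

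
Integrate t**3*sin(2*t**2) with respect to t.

Let u = t², du = 2t dt; rewrite as (1/2)∫ u^1·sin(2u) du.
Now integrate by parts 1 time.

-t**2*cos(2*t**2)/4 + sin(2*t**2)/8 + C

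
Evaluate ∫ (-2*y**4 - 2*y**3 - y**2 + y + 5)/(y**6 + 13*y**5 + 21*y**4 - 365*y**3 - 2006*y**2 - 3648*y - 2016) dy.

-3049*log(y - 6)/81900 - log(y + 1)/252 - 115*log(y + 3)/72 + 139*log(y + 4)/900 + 463*log(y + 7)/312 - 133/(30*y + 120) + C

Factor the denominator: (y - 6)*(y + 1)*(y + 3)*(y + 4)**2*(y + 7).
Partial-fraction decomposition: 463/(312*(y + 7)) + 139/(900*(y + 4)) + 133/(30*(y + 4)**2) - 115/(72*(y + 3)) - 1/(252*(y + 1)) - 3049/(81900*(y - 6)).
Integrate each term; A/(y−a) gives A·log|y−a|; A/(y−a)² gives −A/(y−a).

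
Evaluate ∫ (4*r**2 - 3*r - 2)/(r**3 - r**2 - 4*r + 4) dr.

Factor the denominator: (r - 2)*(r - 1)*(r + 2).
Partial-fraction decomposition: 5/(3*(r + 2)) + 1/(3*(r - 1)) + 2/(r - 2).
Integrate each term: A/(r−a) contributes A·log|r−a|.

2*log(r - 2) + log(r - 1)/3 + 5*log(r + 2)/3 + C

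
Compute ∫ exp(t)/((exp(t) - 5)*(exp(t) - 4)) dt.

log(exp(t) - 5) - log(exp(t) - 4) + C

Let u = e^t, du = e^t dt.
The integral becomes ∫ du/((u-4)(u-5)); decompose into partial fractions.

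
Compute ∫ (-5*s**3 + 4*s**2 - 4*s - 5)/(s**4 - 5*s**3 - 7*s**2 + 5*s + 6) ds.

Factor the denominator: (s - 6)*(s - 1)*(s + 1)**2.
Partial-fraction decomposition: -153/(98*(s + 1)) + 4/(7*(s + 1)**2) + 1/(2*(s - 1)) - 193/(49*(s - 6)).
Integrate each term; A/(s−a) gives A·log|s−a|; A/(s−a)² gives −A/(s−a).

-193*log(s - 6)/49 + log(s - 1)/2 - 153*log(s + 1)/98 - 4/(7*s + 7) + C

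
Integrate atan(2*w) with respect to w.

Use integration by parts with u = arctan(2*w), dv = dw.
Then du = 2/(4*w**2 + 1) dw.

w*atan(2*w) - log(4*w**2 + 1)/4 + C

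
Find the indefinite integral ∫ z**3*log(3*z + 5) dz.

z**4*log(3*z + 5)/4 - z**4/16 + 5*z**3/36 - 25*z**2/72 + 125*z/108 - 625*log(3*z + 5)/324 + C

Use integration by parts with u = log(3*z + 5), dv = z**3 dz.
Then du = 3/(3*z + 5) dz and v = z**4/4.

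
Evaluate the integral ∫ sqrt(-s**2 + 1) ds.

Substitute s = sin(θ), so ds = cos(θ) dθ and the radical becomes sqrt(-s**2 + 1) = cos(θ) by the Pythagorean identity.
Integrate the resulting trig expression in θ, then back-substitute θ = asin(s), sin(θ) = s, cos(θ) = sqrt(-s**2 + 1) (absorbing any constant into C).

s*sqrt(-s**2 + 1)/2 + asin(s)/2 + C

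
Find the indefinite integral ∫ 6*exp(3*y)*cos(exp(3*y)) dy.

Let u = exp(3*y), so du = (3*exp(3*y)) dy.
Rewriting, the integral becomes 2·∫ cos(u) du = 2·sin(u).
Substituting back, u = exp(3*y).

2*sin(exp(3*y)) + C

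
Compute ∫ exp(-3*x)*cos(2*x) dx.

2*exp(-3*x)*sin(2*x)/13 - 3*exp(-3*x)*cos(2*x)/13 + C

Let I denote the integral. Integrate by parts with u = cos(2*x), dv = exp(-3*x) dx, so v = -exp(-3*x)/3: I = -exp(-3*x)*cos(2*x)/3 − (2/3)·∫ exp(-3*x)*sin(2*x) dx.
Apply parts again with u = sin(2*x), dv = exp(-3*x) dx: ∫ exp(-3*x)*sin(2*x) dx = -exp(-3*x)*sin(2*x)/3 + (2/3)·I. Substituting back brings back I: I = 2*exp(-3*x)*sin(2*x)/9 - exp(-3*x)*cos(2*x)/3 − (4/9)·I.
Solving for I: (1 + 4/9)·I equals the remaining terms, so I = (9/13)·(2*exp(-3*x)*sin(2*x)/9 - exp(-3*x)*cos(2*x)/3).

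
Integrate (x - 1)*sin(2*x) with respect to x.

Use integration by parts with u = x - 1, dv = sin(2*x) dx, so v = -cos(2*x)/2.
Apply parts 1 times (tabular method): alternate signs, differentiate u down to 0, integrate dv up.

-x*cos(2*x)/2 + sin(2*x)/4 + cos(2*x)/2 + C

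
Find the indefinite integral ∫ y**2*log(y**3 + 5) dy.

y**3*log(y**3 + 5)/3 - y**3/3 + 5*log(y**3 + 5)/3 + C

Let u = y**3 + 5, so du = (3*y**2) dy.
The integral becomes (1/3)·∫ log(u) du; integrate by parts with u′=log(u), dv′=du.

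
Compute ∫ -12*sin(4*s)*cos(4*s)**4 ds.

3*cos(4*s)**5/5 + C

Let u = cos(4*s), so du = (-4*sin(4*s)) ds.
Rewriting, the integral becomes 3·∫ u^4 du = 3·u^5/5.
Substituting back, u = cos(4*s).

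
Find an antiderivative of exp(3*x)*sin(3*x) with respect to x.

Let I denote the integral. Integrate by parts with u = sin(3*x), dv = exp(3*x) dx, so v = exp(3*x)/3: I = exp(3*x)*sin(3*x)/3 − ∫ exp(3*x)*cos(3*x) dx.
Apply parts again with u = cos(3*x), dv = exp(3*x) dx: ∫ exp(3*x)*cos(3*x) dx = exp(3*x)*cos(3*x)/3 + I. Substituting back brings back I: I = exp(3*x)*sin(3*x)/3 - exp(3*x)*cos(3*x)/3 − I.
Solving for I: (1 + 1)·I equals the remaining terms, so I = (1/2)·(exp(3*x)*sin(3*x)/3 - exp(3*x)*cos(3*x)/3).

exp(3*x)*sin(3*x)/6 - exp(3*x)*cos(3*x)/6 + C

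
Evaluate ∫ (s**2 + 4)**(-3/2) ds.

Substitute s = 2·tan(θ), so ds = 2·sec(θ)^2 dθ and the radical becomes sqrt(s**2 + 4) = 2·sec(θ) by the Pythagorean identity.
Integrate the resulting trig expression in θ, then back-substitute tan(θ) = s/2, sec(θ) = sqrt(s**2 + 4)/2 (absorbing any constant into C).

s/(4*sqrt(s**2 + 4)) + C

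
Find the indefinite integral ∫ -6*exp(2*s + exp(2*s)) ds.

-3*exp(exp(2*s)) + C

Let u = exp(2*s), so du = (2*exp(2*s)) ds.
Rewriting, the integral becomes -3·∫ e^u du = -3·e^u.
Substituting back, u = exp(2*s).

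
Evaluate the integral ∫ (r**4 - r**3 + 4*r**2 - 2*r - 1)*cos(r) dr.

Use integration by parts with u = r**4 - r**3 + 4*r**2 - 2*r - 1, dv = cos(r) dr, so v = sin(r).
Apply parts 4 times (tabular method): alternate signs, differentiate u down to 0, integrate dv up.

r**4*sin(r) - r**3*sin(r) + 4*r**3*cos(r) - 8*r**2*sin(r) - 3*r**2*cos(r) + 4*r*sin(r) - 16*r*cos(r) + 15*sin(r) + 4*cos(r) + C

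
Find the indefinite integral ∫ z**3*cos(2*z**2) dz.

Let u = z², du = 2z dz; rewrite as (1/2)∫ u^1·cos(2u) du.
Now integrate by parts 1 time.

z**2*sin(2*z**2)/4 + cos(2*z**2)/8 + C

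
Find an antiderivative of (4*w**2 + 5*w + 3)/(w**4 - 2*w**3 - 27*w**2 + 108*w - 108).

-31*log(w - 3)/9 + 29*log(w - 2)/8 - 13*log(w + 6)/72 - 6/(w - 3) + C

Factor the denominator: (w - 3)**2*(w - 2)*(w + 6).
Partial-fraction decomposition: -13/(72*(w + 6)) + 29/(8*(w - 2)) - 31/(9*(w - 3)) + 6/(w - 3)**2.
Integrate each term; A/(w−a) gives A·log|w−a|; A/(w−a)² gives −A/(w−a).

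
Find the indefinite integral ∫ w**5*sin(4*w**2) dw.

-w**4*cos(4*w**2)/8 + w**2*sin(4*w**2)/16 + cos(4*w**2)/64 + C

Let u = w², du = 2w dw; rewrite as (1/2)∫ u^2·sin(4u) du.
Now integrate by parts 2 times.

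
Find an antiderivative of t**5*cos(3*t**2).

t**4*sin(3*t**2)/6 + t**2*cos(3*t**2)/9 - sin(3*t**2)/27 + C

Let u = t², du = 2t dt; rewrite as (1/2)∫ u^2·cos(3u) du.
Now integrate by parts 2 times.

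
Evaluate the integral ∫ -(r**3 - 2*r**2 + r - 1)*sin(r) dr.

Use integration by parts with u = r**3 - 2*r**2 + r - 1, dv = -sin(r) dr, so v = cos(r).
Apply parts 3 times (tabular method): alternate signs, differentiate u down to 0, integrate dv up.

r**3*cos(r) - 3*r**2*sin(r) - 2*r**2*cos(r) + 4*r*sin(r) - 5*r*cos(r) + 5*sin(r) + 3*cos(r) + C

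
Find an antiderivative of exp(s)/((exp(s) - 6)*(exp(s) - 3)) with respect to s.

Let u = e^s, du = e^s ds.
The integral becomes ∫ du/((u-3)(u-6)); decompose into partial fractions.

log(exp(s) - 6)/3 - log(exp(s) - 3)/3 + C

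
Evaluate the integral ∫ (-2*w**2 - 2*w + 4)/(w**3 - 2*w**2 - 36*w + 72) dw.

-5*log(w - 6)/3 + log(w - 2)/4 - 7*log(w + 6)/12 + C

Factor the denominator: (w - 6)*(w - 2)*(w + 6).
Partial-fraction decomposition: -7/(12*(w + 6)) + 1/(4*(w - 2)) - 5/(3*(w - 6)).
Integrate each term: A/(w−a) contributes A·log|w−a|.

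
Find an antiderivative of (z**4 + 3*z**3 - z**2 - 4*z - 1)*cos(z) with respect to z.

Use integration by parts with u = z**4 + 3*z**3 - z**2 - 4*z - 1, dv = cos(z) dz, so v = sin(z).
Apply parts 4 times (tabular method): alternate signs, differentiate u down to 0, integrate dv up.

z**4*sin(z) + 3*z**3*sin(z) + 4*z**3*cos(z) - 13*z**2*sin(z) + 9*z**2*cos(z) - 22*z*sin(z) - 26*z*cos(z) + 25*sin(z) - 22*cos(z) + C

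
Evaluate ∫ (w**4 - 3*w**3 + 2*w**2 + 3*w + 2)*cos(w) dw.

w**4*sin(w) - 3*w**3*sin(w) + 4*w**3*cos(w) - 10*w**2*sin(w) - 9*w**2*cos(w) + 21*w*sin(w) - 20*w*cos(w) + 22*sin(w) + 21*cos(w) + C

Use integration by parts with u = w**4 - 3*w**3 + 2*w**2 + 3*w + 2, dv = cos(w) dw, so v = sin(w).
Apply parts 4 times (tabular method): alternate signs, differentiate u down to 0, integrate dv up.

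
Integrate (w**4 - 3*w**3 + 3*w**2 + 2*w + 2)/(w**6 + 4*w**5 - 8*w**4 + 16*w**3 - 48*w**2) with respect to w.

-log(w)/18 + 5*log(w - 2)/128 - 1021*log(w + 6)/5760 + 31*log(w**2 + 4)/320 - atan(w/2)/20 + 1/(24*w) + C

Factor the denominator: w**2*(w - 2)*(w + 6)*(w**2 + 4).
Partial-fraction decomposition: (31*w - 16)/(160*(w**2 + 4)) - 1021/(5760*(w + 6)) + 5/(128*(w - 2)) - 1/(18*w) - 1/(24*w**2).
Integrate each term; A/(w−a) gives A·log|w−a|; the (Bw+D)/(w²+p²) term gives a log and an atan.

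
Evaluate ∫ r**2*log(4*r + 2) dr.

Use integration by parts with u = log(4*r + 2), dv = r**2 dr.
Then du = 4/(4*r + 2) dr and v = r**3/3.

r**3*log(4*r + 2)/3 - r**3/9 + r**2/12 - r/12 + log(2*r + 1)/24 + C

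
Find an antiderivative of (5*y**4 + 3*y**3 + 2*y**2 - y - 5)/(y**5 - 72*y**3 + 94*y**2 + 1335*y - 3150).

Factor the denominator: (y - 5)**2*(y - 3)*(y + 6)*(y + 7).
Partial-fraction decomposition: 923/(120*(y + 7)) - 5905/(1089*(y + 6)) + 62/(45*(y - 3)) + 3929/(2904*(y - 5)) + 295/(22*(y - 5)**2).
Integrate each term; A/(y−a) gives A·log|y−a|; A/(y−a)² gives −A/(y−a).

3929*log(y - 5)/2904 + 62*log(y - 3)/45 - 5905*log(y + 6)/1089 + 923*log(y + 7)/120 - 295/(22*y - 110) + C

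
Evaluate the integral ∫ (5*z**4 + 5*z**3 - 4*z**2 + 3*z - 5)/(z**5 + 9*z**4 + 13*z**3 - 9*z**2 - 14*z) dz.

5*log(z)/14 + log(z - 1)/12 - log(z + 1) - 13*log(z + 2)/30 + 839*log(z + 7)/140 + C

Factor the denominator: z*(z - 1)*(z + 1)*(z + 2)*(z + 7).
Partial-fraction decomposition: 839/(140*(z + 7)) - 13/(30*(z + 2)) - 1/(z + 1) + 1/(12*(z - 1)) + 5/(14*z).
Integrate each term: A/(z−a) contributes A·log|z−a|.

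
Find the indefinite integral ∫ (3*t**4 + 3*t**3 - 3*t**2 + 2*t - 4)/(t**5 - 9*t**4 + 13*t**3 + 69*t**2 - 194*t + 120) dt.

727*log(t - 5)/32 - 458*log(t - 4)/21 + 2*log(t - 2) - log(t - 1)/48 + 25*log(t + 3)/224 + C

Factor the denominator: (t - 5)*(t - 4)*(t - 2)*(t - 1)*(t + 3).
Partial-fraction decomposition: 25/(224*(t + 3)) - 1/(48*(t - 1)) + 2/(t - 2) - 458/(21*(t - 4)) + 727/(32*(t - 5)).
Integrate each term: A/(t−a) contributes A·log|t−a|.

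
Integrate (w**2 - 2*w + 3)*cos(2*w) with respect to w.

Use integration by parts with u = w**2 - 2*w + 3, dv = cos(2*w) dw, so v = sin(2*w)/2.
Apply parts 2 times (tabular method): alternate signs, differentiate u down to 0, integrate dv up.

w**2*sin(2*w)/2 - w*sin(2*w) + w*cos(2*w)/2 + 5*sin(2*w)/4 - cos(2*w)/2 + C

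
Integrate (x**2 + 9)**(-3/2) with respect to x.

Substitute x = 3·tan(θ), so dx = 3·sec(θ)^2 dθ and the radical becomes sqrt(x**2 + 9) = 3·sec(θ) by the Pythagorean identity.
Integrate the resulting trig expression in θ, then back-substitute tan(θ) = x/3, sec(θ) = sqrt(x**2 + 9)/3 (absorbing any constant into C).

x/(9*sqrt(x**2 + 9)) + C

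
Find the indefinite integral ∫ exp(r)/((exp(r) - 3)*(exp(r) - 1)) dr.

Let u = e^r, du = e^r dr.
The integral becomes ∫ du/((u-3)(u-1)); decompose into partial fractions.

log(exp(r) - 3)/2 - log(exp(r) - 1)/2 + C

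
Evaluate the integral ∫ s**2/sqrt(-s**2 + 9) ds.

Substitute s = 3·sin(θ), so ds = 3·cos(θ) dθ and the radical becomes sqrt(-s**2 + 9) = 3·cos(θ) by the Pythagorean identity.
Integrate the resulting trig expression in θ, then back-substitute θ = asin(s/3), sin(θ) = s/3, cos(θ) = sqrt(-s**2 + 9)/3 (absorbing any constant into C).

-s*sqrt(-s**2 + 9)/2 + 9*asin(s/3)/2 + C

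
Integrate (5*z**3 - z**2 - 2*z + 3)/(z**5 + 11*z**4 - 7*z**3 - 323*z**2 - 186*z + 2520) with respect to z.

Factor the denominator: (z - 4)*(z - 3)*(z + 5)*(z + 6)*(z + 7).
Partial-fraction decomposition: -1747/(220*(z + 7)) + 367/(30*(z + 6)) - 637/(144*(z + 5)) - 41/(240*(z - 3)) + 299/(990*(z - 4)).
Integrate each term: A/(z−a) contributes A·log|z−a|.

299*log(z - 4)/990 - 41*log(z - 3)/240 - 637*log(z + 5)/144 + 367*log(z + 6)/30 - 1747*log(z + 7)/220 + C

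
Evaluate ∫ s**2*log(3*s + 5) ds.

Use integration by parts with u = log(3*s + 5), dv = s**2 ds.
Then du = 3/(3*s + 5) ds and v = s**3/3.

s**3*log(3*s + 5)/3 - s**3/9 + 5*s**2/18 - 25*s/27 + 125*log(3*s + 5)/81 + C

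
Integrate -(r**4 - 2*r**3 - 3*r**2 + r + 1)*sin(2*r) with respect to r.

Use integration by parts with u = r**4 - 2*r**3 - 3*r**2 + r + 1, dv = -sin(2*r) dr, so v = cos(2*r)/2.
Apply parts 4 times (tabular method): alternate signs, differentiate u down to 0, integrate dv up.

r**4*cos(2*r)/2 - r**3*sin(2*r) - r**3*cos(2*r) + 3*r**2*sin(2*r)/2 - 3*r**2*cos(2*r) + 3*r*sin(2*r) + 2*r*cos(2*r) - sin(2*r) + 2*cos(2*r) + C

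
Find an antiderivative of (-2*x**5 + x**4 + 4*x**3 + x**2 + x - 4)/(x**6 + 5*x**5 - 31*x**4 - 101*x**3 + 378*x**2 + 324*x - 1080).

Factor the denominator: (x - 3)**2*(x - 2)*(x + 2)*(x + 5)*(x + 6).
Partial-fraction decomposition: -8005/(1296*(x + 6)) + 913/(192*(x + 5)) - 23/(600*(x + 2)) - 1/(16*(x - 2)) - 61907/(129600*(x - 3)) - 289/(360*(x - 3)**2).
Integrate each term; A/(x−a) gives A·log|x−a|; A/(x−a)² gives −A/(x−a).

-61907*log(x - 3)/129600 - log(x - 2)/16 - 23*log(x + 2)/600 + 913*log(x + 5)/192 - 8005*log(x + 6)/1296 + 289/(360*x - 1080) + C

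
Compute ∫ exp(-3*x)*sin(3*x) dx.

-exp(-3*x)*sin(3*x)/6 - exp(-3*x)*cos(3*x)/6 + C

Let I denote the integral. Integrate by parts with u = sin(3*x), dv = exp(-3*x) dx, so v = -exp(-3*x)/3: I = -exp(-3*x)*sin(3*x)/3 + ∫ exp(-3*x)*cos(3*x) dx.
Apply parts again with u = cos(3*x), dv = exp(-3*x) dx: ∫ exp(-3*x)*cos(3*x) dx = -exp(-3*x)*cos(3*x)/3 − I. Substituting back brings back I: I = -exp(-3*x)*sin(3*x)/3 - exp(-3*x)*cos(3*x)/3 − I.
Solving for I: (1 + 1)·I equals the remaining terms, so I = (1/2)·(-exp(-3*x)*sin(3*x)/3 - exp(-3*x)*cos(3*x)/3).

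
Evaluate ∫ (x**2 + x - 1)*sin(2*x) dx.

Use integration by parts with u = x**2 + x - 1, dv = sin(2*x) dx, so v = -cos(2*x)/2.
Apply parts 2 times (tabular method): alternate signs, differentiate u down to 0, integrate dv up.

-x**2*cos(2*x)/2 + x*sin(2*x)/2 - x*cos(2*x)/2 + sin(2*x)/4 + 3*cos(2*x)/4 + C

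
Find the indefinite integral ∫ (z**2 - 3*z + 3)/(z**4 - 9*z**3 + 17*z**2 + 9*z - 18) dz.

log(z - 6)/5 + log(z - 1)/20 - log(z**2 - 2*z - 3)/8 + C

Factor the denominator: (z - 6)*(z - 3)*(z - 1)*(z + 1).
Partial-fraction decomposition: -1/(8*(z + 1)) + 1/(20*(z - 1)) - 1/(8*(z - 3)) + 1/(5*(z - 6)).
Integrate each term: A/(z−a) contributes A·log|z−a|.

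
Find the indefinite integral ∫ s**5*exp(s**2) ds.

(s**4 - 2*s**2 + 2)*exp(s**2)/2 + C

Let u = s², du = 2s ds; rewrite as (1/2)∫ u^2·exp(1u) du.
Now integrate by parts 2 times.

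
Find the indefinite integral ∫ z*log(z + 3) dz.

Use integration by parts with u = log(z + 3), dv = z dz.
Then du = 1/(z + 3) dz and v = z**2/2.

z**2*log(z + 3)/2 - z**2/4 + 3*z/2 - 9*log(z + 3)/2 + C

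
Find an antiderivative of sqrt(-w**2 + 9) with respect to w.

Substitute w = 3·sin(θ), so dw = 3·cos(θ) dθ and the radical becomes sqrt(-w**2 + 9) = 3·cos(θ) by the Pythagorean identity.
Integrate the resulting trig expression in θ, then back-substitute θ = asin(w/3), sin(θ) = w/3, cos(θ) = sqrt(-w**2 + 9)/3 (absorbing any constant into C).

w*sqrt(-w**2 + 9)/2 + 9*asin(w/3)/2 + C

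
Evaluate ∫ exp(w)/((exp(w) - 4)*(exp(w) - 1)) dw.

log(exp(w) - 4)/3 - log(exp(w) - 1)/3 + C

Let u = e^w, du = e^w dw.
The integral becomes ∫ du/((u-1)(u-4)); decompose into partial fractions.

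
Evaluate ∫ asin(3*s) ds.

Use integration by parts with u = arcsin(3*s), dv = ds.
Then du = 3/sqrt(-9*s**2 + 1) ds.

s*asin(3*s) + sqrt(-9*s**2 + 1)/3 + C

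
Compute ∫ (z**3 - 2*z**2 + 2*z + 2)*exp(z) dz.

(z**3 - 5*z**2 + 12*z - 10)*exp(z) + C

Use integration by parts with u = z**3 - 2*z**2 + 2*z + 2, dv = exp(z) dz, so v = exp(z).
Apply parts 3 times (tabular method): alternate signs, differentiate u down to 0, integrate dv up.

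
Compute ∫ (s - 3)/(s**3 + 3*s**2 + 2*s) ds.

Factor the denominator: s*(s + 1)*(s + 2).
Partial-fraction decomposition: -5/(2*(s + 2)) + 4/(s + 1) - 3/(2*s).
Integrate each term: A/(s−a) contributes A·log|s−a|.

-3*log(s)/2 + 4*log(s + 1) - 5*log(s + 2)/2 + C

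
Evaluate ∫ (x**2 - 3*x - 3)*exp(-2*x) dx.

(-x**2 + 2*x + 4)*exp(-2*x)/2 + C

Use integration by parts with u = x**2 - 3*x - 3, dv = exp(-2*x) dx, so v = -exp(-2*x)/2.
Apply parts 2 times (tabular method): alternate signs, differentiate u down to 0, integrate dv up.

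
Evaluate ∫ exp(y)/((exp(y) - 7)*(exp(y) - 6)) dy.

log(exp(y) - 7) - log(exp(y) - 6) + C

Let u = e^y, du = e^y dy.
The integral becomes ∫ du/((u-6)(u-7)); decompose into partial fractions.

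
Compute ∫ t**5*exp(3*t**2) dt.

(9*t**4 - 6*t**2 + 2)*exp(3*t**2)/54 + C

Let u = t², du = 2t dt; rewrite as (1/2)∫ u^2·exp(3u) du.
Now integrate by parts 2 times.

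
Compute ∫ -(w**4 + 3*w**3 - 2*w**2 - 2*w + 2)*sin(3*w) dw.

w**4*cos(3*w)/3 - 4*w**3*sin(3*w)/9 + w**3*cos(3*w) - w**2*sin(3*w) - 10*w**2*cos(3*w)/9 + 20*w*sin(3*w)/27 - 4*w*cos(3*w)/3 + 4*sin(3*w)/9 + 74*cos(3*w)/81 + C

Use integration by parts with u = w**4 + 3*w**3 - 2*w**2 - 2*w + 2, dv = -sin(3*w) dw, so v = cos(3*w)/3.
Apply parts 4 times (tabular method): alternate signs, differentiate u down to 0, integrate dv up.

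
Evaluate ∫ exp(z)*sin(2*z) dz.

exp(z)*sin(2*z)/5 - 2*exp(z)*cos(2*z)/5 + C

Let I denote the integral. Integrate by parts with u = sin(2*z), dv = exp(z) dz, so v = exp(z): I = exp(z)*sin(2*z) − 2·∫ exp(z)*cos(2*z) dz.
Apply parts again with u = cos(2*z), dv = exp(z) dz: ∫ exp(z)*cos(2*z) dz = exp(z)*cos(2*z) + 2·I. Substituting back brings back I: I = exp(z)*sin(2*z) - 2*exp(z)*cos(2*z) − 4·I.
Solving for I: (1 + 4)·I equals the remaining terms, so I = (1/5)·(exp(z)*sin(2*z) - 2*exp(z)*cos(2*z)).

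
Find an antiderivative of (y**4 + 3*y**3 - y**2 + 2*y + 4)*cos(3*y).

Use integration by parts with u = y**4 + 3*y**3 - y**2 + 2*y + 4, dv = cos(3*y) dy, so v = sin(3*y)/3.
Apply parts 4 times (tabular method): alternate signs, differentiate u down to 0, integrate dv up.

y**4*sin(3*y)/3 + y**3*sin(3*y) + 4*y**3*cos(3*y)/9 - 7*y**2*sin(3*y)/9 + y**2*cos(3*y) - 14*y*cos(3*y)/27 + 122*sin(3*y)/81 + C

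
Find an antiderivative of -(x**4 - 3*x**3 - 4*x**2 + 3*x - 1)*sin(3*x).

Use integration by parts with u = x**4 - 3*x**3 - 4*x**2 + 3*x - 1, dv = -sin(3*x) dx, so v = cos(3*x)/3.
Apply parts 4 times (tabular method): alternate signs, differentiate u down to 0, integrate dv up.

x**4*cos(3*x)/3 - 4*x**3*sin(3*x)/9 - x**3*cos(3*x) + x**2*sin(3*x) - 16*x**2*cos(3*x)/9 + 32*x*sin(3*x)/27 + 5*x*cos(3*x)/3 - 5*sin(3*x)/9 + 5*cos(3*x)/81 + C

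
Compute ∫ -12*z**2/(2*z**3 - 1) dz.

Let u = 2*z**3 - 1, so du = (6*z**2) dz.
Rewriting, the integral becomes -2·∫ 1/u du = -2·log(u).
Substituting back, u = 2*z**3 - 1.

-2*log(2*z**3 - 1) + C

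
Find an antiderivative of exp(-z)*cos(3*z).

3*exp(-z)*sin(3*z)/10 - exp(-z)*cos(3*z)/10 + C

Let I denote the integral. Integrate by parts with u = cos(3*z), dv = exp(-z) dz, so v = -exp(-z): I = -exp(-z)*cos(3*z) − 3·∫ exp(-z)*sin(3*z) dz.
Apply parts again with u = sin(3*z), dv = exp(-z) dz: ∫ exp(-z)*sin(3*z) dz = -exp(-z)*sin(3*z) + 3·I. Substituting back brings back I: I = 3*exp(-z)*sin(3*z) - exp(-z)*cos(3*z) − 9·I.
Solving for I: (1 + 9)·I equals the remaining terms, so I = (1/10)·(3*exp(-z)*sin(3*z) - exp(-z)*cos(3*z)).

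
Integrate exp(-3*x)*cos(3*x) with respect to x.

Let I denote the integral. Integrate by parts with u = cos(3*x), dv = exp(-3*x) dx, so v = -exp(-3*x)/3: I = -exp(-3*x)*cos(3*x)/3 − ∫ exp(-3*x)*sin(3*x) dx.
Apply parts again with u = sin(3*x), dv = exp(-3*x) dx: ∫ exp(-3*x)*sin(3*x) dx = -exp(-3*x)*sin(3*x)/3 + I. Substituting back brings back I: I = exp(-3*x)*sin(3*x)/3 - exp(-3*x)*cos(3*x)/3 − I.
Solving for I: (1 + 1)·I equals the remaining terms, so I = (1/2)·(exp(-3*x)*sin(3*x)/3 - exp(-3*x)*cos(3*x)/3).

exp(-3*x)*sin(3*x)/6 - exp(-3*x)*cos(3*x)/6 + C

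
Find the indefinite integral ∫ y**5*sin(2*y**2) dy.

Let u = y², du = 2y dy; rewrite as (1/2)∫ u^2·sin(2u) du.
Now integrate by parts 2 times.

-y**4*cos(2*y**2)/4 + y**2*sin(2*y**2)/4 + cos(2*y**2)/8 + C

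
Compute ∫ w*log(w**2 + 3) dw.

Let u = w**2 + 3, so du = (2*w) dw.
The integral becomes (1/2)·∫ log(u) du; integrate by parts with u′=log(u), dv′=du.

w**2*log(w**2 + 3)/2 - w**2/2 + 3*log(w**2 + 3)/2 + C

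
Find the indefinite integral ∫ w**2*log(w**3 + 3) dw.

Let u = w**3 + 3, so du = (3*w**2) dw.
The integral becomes (1/3)·∫ log(u) du; integrate by parts with u′=log(u), dv′=du.

w**3*log(w**3 + 3)/3 - w**3/3 + log(w**3 + 3) + C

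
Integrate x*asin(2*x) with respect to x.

Use integration by parts with u = arcsin(2*x), dv = x dx.
Then du = 2/sqrt(-4*x**2 + 1) dx.

x**2*asin(2*x)/2 + x*sqrt(-4*x**2 + 1)/8 - asin(2*x)/16 + C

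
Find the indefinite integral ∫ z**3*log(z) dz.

z**4*log(z)/4 - z**4/16 + C

Use integration by parts with u = log(z), dv = z**3 dz.
Then du = 1/z dz and v = z**4/4.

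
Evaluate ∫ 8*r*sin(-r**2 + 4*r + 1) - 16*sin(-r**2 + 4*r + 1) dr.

Let u = r**2 - 4*r - 1, so du = (2*r - 4) dr.
Rewriting, the integral becomes -4·∫ sin(u) du = -4·-cos(u).
Substituting back, u = r**2 - 4*r - 1.

4*cos(-r**2 + 4*r + 1) + C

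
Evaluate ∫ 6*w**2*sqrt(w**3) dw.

4*(w**3)**(3/2)/3 + C

Let u = w**3, so du = (3*w**2) dw.
Rewriting, the integral becomes 2·∫ √u du = 2·(2/3)u^(3/2).
Substituting back, u = w**3.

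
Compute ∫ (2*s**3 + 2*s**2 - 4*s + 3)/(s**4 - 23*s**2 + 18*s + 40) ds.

Factor the denominator: (s - 4)*(s - 2)*(s + 1)*(s + 5).
Partial-fraction decomposition: 59/(84*(s + 5)) + 7/(60*(s + 1)) - 19/(42*(s - 2)) + 49/(30*(s - 4)).
Integrate each term: A/(s−a) contributes A·log|s−a|.

49*log(s - 4)/30 - 19*log(s - 2)/42 + 7*log(s + 1)/60 + 59*log(s + 5)/84 + C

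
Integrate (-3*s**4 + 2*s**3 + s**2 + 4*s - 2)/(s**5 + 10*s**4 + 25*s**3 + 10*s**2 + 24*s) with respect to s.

Factor the denominator: s*(s + 4)*(s + 6)*(s**2 + 1).
Partial-fraction decomposition: 2*(59*s + 53)/(629*(s**2 + 1)) - 2155/(222*(s + 6)) + 449/(68*(s + 4)) - 1/(12*s).
Integrate each term; A/(s−a) gives A·log|s−a|; the (Bs+D)/(s²+p²) term gives a log and an atan.

-log(s)/12 + 449*log(s + 4)/68 - 2155*log(s + 6)/222 + 59*log(s**2 + 1)/629 + 106*atan(s)/629 + C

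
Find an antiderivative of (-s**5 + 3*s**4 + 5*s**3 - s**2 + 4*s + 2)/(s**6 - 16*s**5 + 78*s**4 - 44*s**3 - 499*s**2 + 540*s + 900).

-1409*log(s - 6)/84 + 7222*log(s - 5)/441 - 7*log(s - 3)/12 - log(s + 1)/252 - 3*log(s + 2)/196 - 157/(21*s - 105) + C

Factor the denominator: (s - 6)*(s - 5)**2*(s - 3)*(s + 1)*(s + 2).
Partial-fraction decomposition: -3/(196*(s + 2)) - 1/(252*(s + 1)) - 7/(12*(s - 3)) + 7222/(441*(s - 5)) + 157/(21*(s - 5)**2) - 1409/(84*(s - 6)).
Integrate each term; A/(s−a) gives A·log|s−a|; A/(s−a)² gives −A/(s−a).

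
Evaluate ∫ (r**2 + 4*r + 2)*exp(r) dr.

Use integration by parts with u = r**2 + 4*r + 2, dv = exp(r) dr, so v = exp(r).
Apply parts 2 times (tabular method): alternate signs, differentiate u down to 0, integrate dv up.

(r**2 + 2*r)*exp(r) + C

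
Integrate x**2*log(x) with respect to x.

Use integration by parts with u = log(x), dv = x**2 dx.
Then du = 1/x dx and v = x**3/3.

x**3*log(x)/3 - x**3/9 + C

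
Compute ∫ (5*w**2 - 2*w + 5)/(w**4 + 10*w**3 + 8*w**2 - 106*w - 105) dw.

11*log(w - 3)/80 - log(w + 1)/8 + 35*log(w + 5)/16 - 11*log(w + 7)/5 + C

Factor the denominator: (w - 3)*(w + 1)*(w + 5)*(w + 7).
Partial-fraction decomposition: -11/(5*(w + 7)) + 35/(16*(w + 5)) - 1/(8*(w + 1)) + 11/(80*(w - 3)).
Integrate each term: A/(w−a) contributes A·log|w−a|.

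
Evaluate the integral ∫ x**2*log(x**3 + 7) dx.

Let u = x**3 + 7, so du = (3*x**2) dx.
The integral becomes (1/3)·∫ log(u) du; integrate by parts with u′=log(u), dv′=du.

x**3*log(x**3 + 7)/3 - x**3/3 + 7*log(x**3 + 7)/3 + C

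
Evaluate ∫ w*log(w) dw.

Use integration by parts with u = log(w), dv = w dw.
Then du = 1/w dw and v = w**2/2.

w**2*log(w)/2 - w**2/4 + C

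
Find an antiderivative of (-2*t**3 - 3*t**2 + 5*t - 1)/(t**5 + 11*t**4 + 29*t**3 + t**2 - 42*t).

log(t)/42 - log(t - 1)/96 - 7*log(t + 2)/30 - 11*log(t + 3)/48 + 503*log(t + 7)/1120 + C

Factor the denominator: t*(t - 1)*(t + 2)*(t + 3)*(t + 7).
Partial-fraction decomposition: 503/(1120*(t + 7)) - 11/(48*(t + 3)) - 7/(30*(t + 2)) - 1/(96*(t - 1)) + 1/(42*t).
Integrate each term: A/(t−a) contributes A·log|t−a|.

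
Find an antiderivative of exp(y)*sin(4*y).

Let I denote the integral. Integrate by parts with u = sin(4*y), dv = exp(y) dy, so v = exp(y): I = exp(y)*sin(4*y) − 4·∫ exp(y)*cos(4*y) dy.
Apply parts again with u = cos(4*y), dv = exp(y) dy: ∫ exp(y)*cos(4*y) dy = exp(y)*cos(4*y) + 4·I. Substituting back brings back I: I = exp(y)*sin(4*y) - 4*exp(y)*cos(4*y) − 16·I.
Solving for I: (1 + 16)·I equals the remaining terms, so I = (1/17)·(exp(y)*sin(4*y) - 4*exp(y)*cos(4*y)).

exp(y)*sin(4*y)/17 - 4*exp(y)*cos(4*y)/17 + C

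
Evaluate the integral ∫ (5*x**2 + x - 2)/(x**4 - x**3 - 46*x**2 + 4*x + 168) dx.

Factor the denominator: (x - 7)*(x - 2)*(x + 2)*(x + 6).
Partial-fraction decomposition: -43/(104*(x + 6)) + 1/(9*(x + 2)) - 1/(8*(x - 2)) + 50/(117*(x - 7)).
Integrate each term: A/(x−a) contributes A·log|x−a|.

50*log(x - 7)/117 - log(x - 2)/8 + log(x + 2)/9 - 43*log(x + 6)/104 + C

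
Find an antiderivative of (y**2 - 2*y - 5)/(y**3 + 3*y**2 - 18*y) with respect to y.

5*log(y)/18 - 2*log(y - 3)/27 + 43*log(y + 6)/54 + C

Factor the denominator: y*(y - 3)*(y + 6).
Partial-fraction decomposition: 43/(54*(y + 6)) - 2/(27*(y - 3)) + 5/(18*y).
Integrate each term: A/(y−a) contributes A·log|y−a|.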